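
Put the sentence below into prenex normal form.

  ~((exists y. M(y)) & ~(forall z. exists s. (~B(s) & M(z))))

forall y. forall z. exists s. (~M(y) | ~B(s) & M(z))

Move each ¬ inward, flipping quantifiers it crosses:
  (forall y. ~M(y)) | (forall z. exists s. (~B(s) & M(z)))
Pull the quantifiers to the front (each side's bound variable is not free in the other side):
  forall y. forall z. exists s. (~M(y) | ~B(s) & M(z))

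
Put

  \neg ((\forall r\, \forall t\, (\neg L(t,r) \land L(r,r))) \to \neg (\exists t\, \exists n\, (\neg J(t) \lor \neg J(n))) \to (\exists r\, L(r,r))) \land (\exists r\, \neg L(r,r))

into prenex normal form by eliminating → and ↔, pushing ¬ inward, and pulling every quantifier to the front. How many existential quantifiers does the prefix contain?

First replace A → B with ¬A ∨ B.
  \neg (\neg (\forall r\, \forall t\, (\neg L(t,r) \land L(r,r))) \lor \neg \neg (\exists t\, \exists n\, (\neg J(t) \lor \neg J(n))) \lor (\exists r\, L(r,r))) \land (\exists r\, \neg L(r,r))
Drive negations inward (¬∀x A ≡ ∃x ¬A, ¬∃x A ≡ ∀x ¬A, De Morgan for ∧/∨):
  (\forall r\, \forall t\, (\neg L(t,r) \land L(r,r))) \land (\forall t\, \forall n\, (J(t) \land J(n))) \land (\forall r\, \neg L(r,r)) \land (\exists r\, \neg L(r,r))
Give each quantifier a distinct variable: t↦u1, r↦w, r↦v1.
  (\forall r\, \forall t\, (\neg L(t,r) \land L(r,r))) \land (\forall u1\, \forall n\, (J(u1) \land J(n))) \land (\forall w\, \neg L(w,w)) \land (\exists v1\, \neg L(v1,v1))
Extract every quantifier outward, since the variables are now distinct and don't occur free across branches:
  \forall r\, \forall t\, \forall u1\, \forall n\, \forall w\, \exists v1\, (\neg L(t,r) \land L(r,r) \land J(u1) \land J(n) \land \neg L(w,w) \land \neg L(v1,v1))
The prefix is \forall r \forall t \forall u1 \forall n \forall w \exists v1: 5 universal, 1 existential.

1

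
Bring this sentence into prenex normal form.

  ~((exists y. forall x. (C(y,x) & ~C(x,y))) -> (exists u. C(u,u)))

exists y. forall x. forall u. (C(y,x) & ~C(x,y) & ~C(u,u))

Eliminate → and ↔ using ¬ and ∨.
  ~(~(exists y. forall x. (C(y,x) & ~C(x,y))) | (exists u. C(u,u)))
Drive negations inward (¬∀x A ≡ ∃x ¬A, ¬∃x A ≡ ∀x ¬A, De Morgan for ∧/∨):
  (exists y. forall x. (C(y,x) & ~C(x,y))) & (forall u. ~C(u,u))
All bound variables are already distinct, so no renaming is needed.
Pull the quantifiers to the front (each side's bound variable is not free in the other side):
  exists y. forall x. forall u. (C(y,x) & ~C(x,y) & ~C(u,u))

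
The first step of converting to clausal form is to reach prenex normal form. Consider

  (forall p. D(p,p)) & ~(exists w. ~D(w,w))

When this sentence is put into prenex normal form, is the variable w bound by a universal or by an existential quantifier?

universal

Push ¬ through the quantifiers and connectives to reach negation normal form:
  (forall p. D(p,p)) & (forall w. D(w,w))
Extract every quantifier outward, since the variables are now distinct and don't occur free across branches:
  forall p. forall w. (D(p,p) & D(w,w))
The quantifier exists w sits under an odd number of negations, so it flips to forall w.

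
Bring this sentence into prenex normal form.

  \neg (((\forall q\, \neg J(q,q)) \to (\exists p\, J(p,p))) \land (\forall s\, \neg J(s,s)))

First replace A → B with ¬A ∨ B.
  \neg ((\neg (\forall q\, \neg J(q,q)) \lor (\exists p\, J(p,p))) \land (\forall s\, \neg J(s,s)))
Move each ¬ inward, flipping quantifiers it crosses:
  (\forall q\, \neg J(q,q)) \land (\forall p\, \neg J(p,p)) \lor (\exists s\, J(s,s))
All bound variables are already distinct, so no renaming is needed.
Extract every quantifier outward, since the variables are now distinct and don't occur free across branches:
  \forall q\, \forall p\, \exists s\, (\neg J(q,q) \land \neg J(p,p) \lor J(s,s))

\forall q\, \forall p\, \exists s\, (\neg J(q,q) \land \neg J(p,p) \lor J(s,s))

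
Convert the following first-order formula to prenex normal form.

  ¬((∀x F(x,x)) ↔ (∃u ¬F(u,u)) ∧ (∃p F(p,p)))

∀x ∀u ∀p ∃w ∃v ∃y1 (F(x,x) ∧ (F(u,u) ∨ ¬F(p,p)) ∨ ¬F(w,w) ∧ F(v,v) ∧ ¬F(y1,y1))

First replace A → B with ¬A ∨ B; A ↔ B as (¬A ∨ B) ∧ (¬B ∨ A).
  ¬((¬(∀x F(x,x)) ∨ (∃u ¬F(u,u)) ∧ (∃p F(p,p))) ∧ (¬((∃u ¬F(u,u)) ∧ (∃p F(p,p))) ∨ (∀x F(x,x))))
Push ¬ through the quantifiers and connectives to reach negation normal form:
  (∀x F(x,x)) ∧ ((∀u F(u,u)) ∨ (∀p ¬F(p,p))) ∨ (∃u ¬F(u,u)) ∧ (∃p F(p,p)) ∧ (∃x ¬F(x,x))
Standardize variables apart so no two quantifiers bind the same name: u↦w, p↦v, x↦y1.
  (∀x F(x,x)) ∧ ((∀u F(u,u)) ∨ (∀p ¬F(p,p))) ∨ (∃w ¬F(w,w)) ∧ (∃v F(v,v)) ∧ (∃y1 ¬F(y1,y1))
Finally move all quantifiers to the prefix:
  ∀x ∀u ∀p ∃w ∃v ∃y1 (F(x,x) ∧ (F(u,u) ∨ ¬F(p,p)) ∨ ¬F(w,w) ∧ F(v,v) ∧ ¬F(y1,y1))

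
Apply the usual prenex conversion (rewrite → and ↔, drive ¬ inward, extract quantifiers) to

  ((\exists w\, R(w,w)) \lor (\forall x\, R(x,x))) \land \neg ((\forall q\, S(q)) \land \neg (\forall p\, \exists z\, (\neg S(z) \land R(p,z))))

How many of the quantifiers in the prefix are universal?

Move each ¬ inward, flipping quantifiers it crosses:
  ((\exists w\, R(w,w)) \lor (\forall x\, R(x,x))) \land ((\exists q\, \neg S(q)) \lor (\forall p\, \exists z\, (\neg S(z) \land R(p,z))))
All bound variables are already distinct, so no renaming is needed.
Pull the quantifiers to the front (each side's bound variable is not free in the other side):
  \exists w\, \forall x\, \exists q\, \forall p\, \exists z\, ((R(w,w) \lor R(x,x)) \land (\neg S(q) \lor \neg S(z) \land R(p,z)))
The prefix is \exists w \forall x \exists q \forall p \exists z: 2 universal, 3 existential.

2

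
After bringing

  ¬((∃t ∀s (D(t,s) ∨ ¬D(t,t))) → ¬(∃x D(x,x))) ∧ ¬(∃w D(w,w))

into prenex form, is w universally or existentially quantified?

universal

Rewrite implications/biconditionals: A → B as ¬A ∨ B.
  ¬(¬(∃t ∀s (D(t,s) ∨ ¬D(t,t))) ∨ ¬(∃x D(x,x))) ∧ ¬(∃w D(w,w))
Drive negations inward (¬∀x A ≡ ∃x ¬A, ¬∃x A ≡ ∀x ¬A, De Morgan for ∧/∨):
  (∃t ∀s (D(t,s) ∨ ¬D(t,t))) ∧ (∃x D(x,x)) ∧ (∀w ¬D(w,w))
All bound variables are already distinct, so no renaming is needed.
Extract every quantifier outward, since the variables are now distinct and don't occur free across branches:
  ∃t ∀s ∃x ∀w ((D(t,s) ∨ ¬D(t,t)) ∧ D(x,x) ∧ ¬D(w,w))
The quantifier ∃w sits under an odd number of negations (counting the antecedent side of each →), so it flips to ∀w.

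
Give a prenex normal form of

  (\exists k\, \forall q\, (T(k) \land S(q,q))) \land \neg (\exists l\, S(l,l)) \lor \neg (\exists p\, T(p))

\exists k\, \forall q\, \forall l\, \forall p\, (T(k) \land S(q,q) \land \neg S(l,l) \lor \neg T(p))

Drive negations inward (¬∀x A ≡ ∃x ¬A, ¬∃x A ≡ ∀x ¬A, De Morgan for ∧/∨):
  (\exists k\, \forall q\, (T(k) \land S(q,q))) \land (\forall l\, \neg S(l,l)) \lor (\forall p\, \neg T(p))
Pull the quantifiers to the front (each side's bound variable is not free in the other side):
  \exists k\, \forall q\, \forall l\, \forall p\, (T(k) \land S(q,q) \land \neg S(l,l) \lor \neg T(p))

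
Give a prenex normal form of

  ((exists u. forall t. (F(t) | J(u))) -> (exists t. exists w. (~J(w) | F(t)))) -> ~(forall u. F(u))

Rewrite implications/biconditionals: A → B as ¬A ∨ B.
  ~(~(exists u. forall t. (F(t) | J(u))) | (exists t. exists w. (~J(w) | F(t)))) | ~(forall u. F(u))
Drive negations inward (¬∀x A ≡ ∃x ¬A, ¬∃x A ≡ ∀x ¬A, De Morgan for ∧/∨):
  (exists u. forall t. (F(t) | J(u))) & (forall t. forall w. (J(w) & ~F(t))) | (exists u. ~F(u))
Standardize variables apart so no two quantifiers bind the same name: t↦v1, u↦z.
  (exists u. forall t. (F(t) | J(u))) & (forall v1. forall w. (J(w) & ~F(v1))) | (exists z. ~F(z))
Pull the quantifiers to the front (each side's bound variable is not free in the other side):
  exists u. forall t. forall v1. forall w. exists z. ((F(t) | J(u)) & J(w) & ~F(v1) | ~F(z))

exists u. forall t. forall v1. forall w. exists z. ((F(t) | J(u)) & J(w) & ~F(v1) | ~F(z))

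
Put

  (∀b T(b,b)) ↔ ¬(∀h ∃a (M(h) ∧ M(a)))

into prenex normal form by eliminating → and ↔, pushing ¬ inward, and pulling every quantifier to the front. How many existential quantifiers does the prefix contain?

3

Rewrite implications/biconditionals: A → B as ¬A ∨ B; A ↔ B as (¬A ∨ B) ∧ (¬B ∨ A).
  (¬(∀b T(b,b)) ∨ ¬(∀h ∃a (M(h) ∧ M(a)))) ∧ (¬¬(∀h ∃a (M(h) ∧ M(a))) ∨ (∀b T(b,b)))
Push ¬ through the quantifiers and connectives to reach negation normal form:
  ((∃b ¬T(b,b)) ∨ (∃h ∀a (¬M(h) ∨ ¬M(a)))) ∧ ((∀h ∃a (M(h) ∧ M(a))) ∨ (∀b T(b,b)))
Rename bound variables to avoid capture: h↦w, a↦u, b↦x.
  ((∃b ¬T(b,b)) ∨ (∃h ∀a (¬M(h) ∨ ¬M(a)))) ∧ ((∀w ∃u (M(w) ∧ M(u))) ∨ (∀x T(x,x)))
Pull the quantifiers to the front (each side's bound variable is not free in the other side):
  ∃b ∃h ∀a ∀w ∃u ∀x ((¬T(b,b) ∨ ¬M(h) ∨ ¬M(a)) ∧ (M(w) ∧ M(u) ∨ T(x,x)))
The prefix is ∃b ∃h ∀a ∀w ∃u ∀x: 3 universal, 3 existential.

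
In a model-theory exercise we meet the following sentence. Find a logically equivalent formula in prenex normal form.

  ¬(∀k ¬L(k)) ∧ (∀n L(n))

Push ¬ through the quantifiers and connectives to reach negation normal form:
  (∃k L(k)) ∧ (∀n L(n))
All bound variables are already distinct, so no renaming is needed.
Finally move all quantifiers to the prefix:
  ∃k ∀n (L(k) ∧ L(n))

∃k ∀n (L(k) ∧ L(n))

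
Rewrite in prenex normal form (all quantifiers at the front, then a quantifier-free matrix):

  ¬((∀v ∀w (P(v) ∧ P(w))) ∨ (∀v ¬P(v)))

Push ¬ through the quantifiers and connectives to reach negation normal form:
  (∃v ∃w (¬P(v) ∨ ¬P(w))) ∧ (∃v P(v))
Rename bound variables to avoid capture: v↦w1.
  (∃v ∃w (¬P(v) ∨ ¬P(w))) ∧ (∃w1 P(w1))
Pull the quantifiers to the front (each side's bound variable is not free in the other side):
  ∃v ∃w ∃w1 ((¬P(v) ∨ ¬P(w)) ∧ P(w1))

∃v ∃w ∃w1 ((¬P(v) ∨ ¬P(w)) ∧ P(w1))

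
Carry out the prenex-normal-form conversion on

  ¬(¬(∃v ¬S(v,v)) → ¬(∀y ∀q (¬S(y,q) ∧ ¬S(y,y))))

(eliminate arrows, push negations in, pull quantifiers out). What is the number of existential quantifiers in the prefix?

Eliminate → and ↔ using ¬ and ∨.
  ¬(¬¬(∃v ¬S(v,v)) ∨ ¬(∀y ∀q (¬S(y,q) ∧ ¬S(y,y))))
Drive negations inward (¬∀x A ≡ ∃x ¬A, ¬∃x A ≡ ∀x ¬A, De Morgan for ∧/∨):
  (∀v S(v,v)) ∧ (∀y ∀q (¬S(y,q) ∧ ¬S(y,y)))
Finally move all quantifiers to the prefix:
  ∀v ∀y ∀q (S(v,v) ∧ ¬S(y,q) ∧ ¬S(y,y))
The prefix is ∀v ∀y ∀q: 3 universal, 0 existential.

0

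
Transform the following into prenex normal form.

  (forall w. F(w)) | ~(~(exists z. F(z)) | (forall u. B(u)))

Drive negations inward (¬∀x A ≡ ∃x ¬A, ¬∃x A ≡ ∀x ¬A, De Morgan for ∧/∨):
  (forall w. F(w)) | (exists z. F(z)) & (exists u. ~B(u))
Extract every quantifier outward, since the variables are now distinct and don't occur free across branches:
  forall w. exists z. exists u. (F(w) | F(z) & ~B(u))

forall w. exists z. exists u. (F(w) | F(z) & ~B(u))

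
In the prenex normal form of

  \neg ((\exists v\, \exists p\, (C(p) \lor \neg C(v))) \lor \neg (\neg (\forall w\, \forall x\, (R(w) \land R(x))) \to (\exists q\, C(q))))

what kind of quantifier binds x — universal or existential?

universal

Rewrite implications/biconditionals: A → B as ¬A ∨ B.
  \neg ((\exists v\, \exists p\, (C(p) \lor \neg C(v))) \lor \neg (\neg \neg (\forall w\, \forall x\, (R(w) \land R(x))) \lor (\exists q\, C(q))))
Move each ¬ inward, flipping quantifiers it crosses:
  (\forall v\, \forall p\, (\neg C(p) \land C(v))) \land ((\forall w\, \forall x\, (R(w) \land R(x))) \lor (\exists q\, C(q)))
All bound variables are already distinct, so no renaming is needed.
Pull the quantifiers to the front (each side's bound variable is not free in the other side):
  \forall v\, \forall p\, \forall w\, \forall x\, \exists q\, (\neg C(p) \land C(v) \land (R(w) \land R(x) \lor C(q)))
The quantifier \forall x sits under an even number of negations (counting the antecedent side of each →), so it remains universal.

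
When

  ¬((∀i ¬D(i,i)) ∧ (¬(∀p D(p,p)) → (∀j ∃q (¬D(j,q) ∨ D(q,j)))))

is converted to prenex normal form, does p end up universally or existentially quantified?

First replace A → B with ¬A ∨ B.
  ¬((∀i ¬D(i,i)) ∧ (¬¬(∀p D(p,p)) ∨ (∀j ∃q (¬D(j,q) ∨ D(q,j)))))
Move each ¬ inward, flipping quantifiers it crosses:
  (∃i D(i,i)) ∨ (∃p ¬D(p,p)) ∧ (∃j ∀q (D(j,q) ∧ ¬D(q,j)))
All bound variables are already distinct, so no renaming is needed.
Finally move all quantifiers to the prefix:
  ∃i ∃p ∃j ∀q (D(i,i) ∨ ¬D(p,p) ∧ D(j,q) ∧ ¬D(q,j))
The quantifier ∀p sits under an odd number of negations (counting the antecedent side of each →), so it flips to ∃p.

existential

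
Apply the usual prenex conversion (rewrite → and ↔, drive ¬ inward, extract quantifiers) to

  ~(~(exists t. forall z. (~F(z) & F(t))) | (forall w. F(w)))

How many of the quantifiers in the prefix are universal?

Move each ¬ inward, flipping quantifiers it crosses:
  (exists t. forall z. (~F(z) & F(t))) & (exists w. ~F(w))
Finally move all quantifiers to the prefix:
  exists t. forall z. exists w. (~F(z) & F(t) & ~F(w))
The prefix is exists t forall z exists w: 1 universal, 2 existential.

1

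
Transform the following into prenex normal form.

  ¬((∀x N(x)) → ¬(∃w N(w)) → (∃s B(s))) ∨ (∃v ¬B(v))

∀x ∀w ∀s ∃v (N(x) ∧ ¬N(w) ∧ ¬B(s) ∨ ¬B(v))

Eliminate → and ↔ using ¬ and ∨.
  ¬(¬(∀x N(x)) ∨ ¬¬(∃w N(w)) ∨ (∃s B(s))) ∨ (∃v ¬B(v))
Move each ¬ inward, flipping quantifiers it crosses:
  (∀x N(x)) ∧ (∀w ¬N(w)) ∧ (∀s ¬B(s)) ∨ (∃v ¬B(v))
All bound variables are already distinct, so no renaming is needed.
Finally move all quantifiers to the prefix:
  ∀x ∀w ∀s ∃v (N(x) ∧ ¬N(w) ∧ ¬B(s) ∨ ¬B(v))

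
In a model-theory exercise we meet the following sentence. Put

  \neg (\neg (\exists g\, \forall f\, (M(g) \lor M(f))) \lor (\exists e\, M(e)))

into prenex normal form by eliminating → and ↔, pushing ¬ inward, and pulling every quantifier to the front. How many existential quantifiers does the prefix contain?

Move each ¬ inward, flipping quantifiers it crosses:
  (\exists g\, \forall f\, (M(g) \lor M(f))) \land (\forall e\, \neg M(e))
Pull the quantifiers to the front (each side's bound variable is not free in the other side):
  \exists g\, \forall f\, \forall e\, ((M(g) \lor M(f)) \land \neg M(e))
The prefix is \exists g \forall f \forall e: 2 universal, 1 existential.

1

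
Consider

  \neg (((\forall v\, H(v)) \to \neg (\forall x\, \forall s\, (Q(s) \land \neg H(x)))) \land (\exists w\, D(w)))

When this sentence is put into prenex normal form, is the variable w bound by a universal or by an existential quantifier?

universal

First replace A → B with ¬A ∨ B.
  \neg ((\neg (\forall v\, H(v)) \lor \neg (\forall x\, \forall s\, (Q(s) \land \neg H(x)))) \land (\exists w\, D(w)))
Move each ¬ inward, flipping quantifiers it crosses:
  (\forall v\, H(v)) \land (\forall x\, \forall s\, (Q(s) \land \neg H(x))) \lor (\forall w\, \neg D(w))
Pull the quantifiers to the front (each side's bound variable is not free in the other side):
  \forall v\, \forall x\, \forall s\, \forall w\, (H(v) \land Q(s) \land \neg H(x) \lor \neg D(w))
The quantifier \exists w sits under an odd number of negations (counting the antecedent side of each →), so it flips to \forall w.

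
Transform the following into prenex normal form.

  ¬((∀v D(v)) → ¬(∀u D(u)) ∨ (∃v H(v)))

Rewrite implications/biconditionals: A → B as ¬A ∨ B.
  ¬(¬(∀v D(v)) ∨ ¬(∀u D(u)) ∨ (∃v H(v)))
Move each ¬ inward, flipping quantifiers it crosses:
  (∀v D(v)) ∧ (∀u D(u)) ∧ (∀v ¬H(v))
Give each quantifier a distinct variable: v↦p.
  (∀v D(v)) ∧ (∀u D(u)) ∧ (∀p ¬H(p))
Extract every quantifier outward, since the variables are now distinct and don't occur free across branches:
  ∀v ∀u ∀p (D(v) ∧ D(u) ∧ ¬H(p))

∀v ∀u ∀p (D(v) ∧ D(u) ∧ ¬H(p))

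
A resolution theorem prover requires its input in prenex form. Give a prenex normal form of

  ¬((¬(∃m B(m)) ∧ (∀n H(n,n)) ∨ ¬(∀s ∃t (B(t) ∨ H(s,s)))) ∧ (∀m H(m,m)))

Push ¬ through the quantifiers and connectives to reach negation normal form:
  ((∃m B(m)) ∨ (∃n ¬H(n,n))) ∧ (∀s ∃t (B(t) ∨ H(s,s))) ∨ (∃m ¬H(m,m))
Rename bound variables to avoid capture: m↦v1.
  ((∃m B(m)) ∨ (∃n ¬H(n,n))) ∧ (∀s ∃t (B(t) ∨ H(s,s))) ∨ (∃v1 ¬H(v1,v1))
Pull the quantifiers to the front (each side's bound variable is not free in the other side):
  ∃m ∃n ∀s ∃t ∃v1 ((B(m) ∨ ¬H(n,n)) ∧ (B(t) ∨ H(s,s)) ∨ ¬H(v1,v1))

∃m ∃n ∀s ∃t ∃v1 ((B(m) ∨ ¬H(n,n)) ∧ (B(t) ∨ H(s,s)) ∨ ¬H(v1,v1))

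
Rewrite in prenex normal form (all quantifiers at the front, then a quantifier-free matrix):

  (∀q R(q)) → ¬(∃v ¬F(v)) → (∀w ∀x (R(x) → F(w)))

∃q ∃v ∀w ∀x (¬R(q) ∨ ¬F(v) ∨ ¬R(x) ∨ F(w))

Rewrite implications/biconditionals: A → B as ¬A ∨ B.
  ¬(∀q R(q)) ∨ ¬¬(∃v ¬F(v)) ∨ (∀w ∀x (¬R(x) ∨ F(w)))
Move each ¬ inward, flipping quantifiers it crosses:
  (∃q ¬R(q)) ∨ (∃v ¬F(v)) ∨ (∀w ∀x (¬R(x) ∨ F(w)))
Pull the quantifiers to the front (each side's bound variable is not free in the other side):
  ∃q ∃v ∀w ∀x (¬R(q) ∨ ¬F(v) ∨ ¬R(x) ∨ F(w))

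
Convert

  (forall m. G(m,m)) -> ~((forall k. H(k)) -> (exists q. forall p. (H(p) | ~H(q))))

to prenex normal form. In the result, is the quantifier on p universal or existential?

Rewrite implications/biconditionals: A → B as ¬A ∨ B.
  ~(forall m. G(m,m)) | ~(~(forall k. H(k)) | (exists q. forall p. (H(p) | ~H(q))))
Push ¬ through the quantifiers and connectives to reach negation normal form:
  (exists m. ~G(m,m)) | (forall k. H(k)) & (forall q. exists p. (~H(p) & H(q)))
Finally move all quantifiers to the prefix:
  exists m. forall k. forall q. exists p. (~G(m,m) | H(k) & ~H(p) & H(q))
The quantifier forall p sits under an odd number of negations (counting the antecedent side of each →), so it flips to exists p.

existential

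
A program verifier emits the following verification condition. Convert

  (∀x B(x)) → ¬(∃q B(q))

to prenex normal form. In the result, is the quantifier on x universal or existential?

existential

Rewrite implications/biconditionals: A → B as ¬A ∨ B.
  ¬(∀x B(x)) ∨ ¬(∃q B(q))
Move each ¬ inward, flipping quantifiers it crosses:
  (∃x ¬B(x)) ∨ (∀q ¬B(q))
All bound variables are already distinct, so no renaming is needed.
Pull the quantifiers to the front (each side's bound variable is not free in the other side):
  ∃x ∀q (¬B(x) ∨ ¬B(q))
The quantifier ∀x sits under an odd number of negations (counting the antecedent side of each →), so it flips to ∃x.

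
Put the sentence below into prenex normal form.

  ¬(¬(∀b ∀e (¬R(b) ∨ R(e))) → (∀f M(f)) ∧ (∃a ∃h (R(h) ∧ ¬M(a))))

∃b ∃e ∃f ∀a ∀h (R(b) ∧ ¬R(e) ∧ (¬M(f) ∨ ¬R(h) ∨ M(a)))

First replace A → B with ¬A ∨ B.
  ¬(¬¬(∀b ∀e (¬R(b) ∨ R(e))) ∨ (∀f M(f)) ∧ (∃a ∃h (R(h) ∧ ¬M(a))))
Drive negations inward (¬∀x A ≡ ∃x ¬A, ¬∃x A ≡ ∀x ¬A, De Morgan for ∧/∨):
  (∃b ∃e (R(b) ∧ ¬R(e))) ∧ ((∃f ¬M(f)) ∨ (∀a ∀h (¬R(h) ∨ M(a))))
All bound variables are already distinct, so no renaming is needed.
Pull the quantifiers to the front (each side's bound variable is not free in the other side):
  ∃b ∃e ∃f ∀a ∀h (R(b) ∧ ¬R(e) ∧ (¬M(f) ∨ ¬R(h) ∨ M(a)))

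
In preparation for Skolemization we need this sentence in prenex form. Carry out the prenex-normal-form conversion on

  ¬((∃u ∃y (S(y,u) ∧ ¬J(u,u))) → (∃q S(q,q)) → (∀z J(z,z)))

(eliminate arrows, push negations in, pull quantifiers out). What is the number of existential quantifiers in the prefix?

4

Rewrite implications/biconditionals: A → B as ¬A ∨ B.
  ¬(¬(∃u ∃y (S(y,u) ∧ ¬J(u,u))) ∨ ¬(∃q S(q,q)) ∨ (∀z J(z,z)))
Drive negations inward (¬∀x A ≡ ∃x ¬A, ¬∃x A ≡ ∀x ¬A, De Morgan for ∧/∨):
  (∃u ∃y (S(y,u) ∧ ¬J(u,u))) ∧ (∃q S(q,q)) ∧ (∃z ¬J(z,z))
All bound variables are already distinct, so no renaming is needed.
Finally move all quantifiers to the prefix:
  ∃u ∃y ∃q ∃z (S(y,u) ∧ ¬J(u,u) ∧ S(q,q) ∧ ¬J(z,z))
The prefix is ∃u ∃y ∃q ∃z: 0 universal, 4 existential.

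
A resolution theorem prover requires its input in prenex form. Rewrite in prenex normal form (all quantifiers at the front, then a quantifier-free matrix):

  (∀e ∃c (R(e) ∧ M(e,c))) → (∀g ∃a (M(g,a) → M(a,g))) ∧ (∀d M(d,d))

∃e ∀c ∀g ∃a ∀d (¬R(e) ∨ ¬M(e,c) ∨ (¬M(g,a) ∨ M(a,g)) ∧ M(d,d))

Rewrite implications/biconditionals: A → B as ¬A ∨ B.
  ¬(∀e ∃c (R(e) ∧ M(e,c))) ∨ (∀g ∃a (¬M(g,a) ∨ M(a,g))) ∧ (∀d M(d,d))
Push ¬ through the quantifiers and connectives to reach negation normal form:
  (∃e ∀c (¬R(e) ∨ ¬M(e,c))) ∨ (∀g ∃a (¬M(g,a) ∨ M(a,g))) ∧ (∀d M(d,d))
All bound variables are already distinct, so no renaming is needed.
Pull the quantifiers to the front (each side's bound variable is not free in the other side):
  ∃e ∀c ∀g ∃a ∀d (¬R(e) ∨ ¬M(e,c) ∨ (¬M(g,a) ∨ M(a,g)) ∧ M(d,d))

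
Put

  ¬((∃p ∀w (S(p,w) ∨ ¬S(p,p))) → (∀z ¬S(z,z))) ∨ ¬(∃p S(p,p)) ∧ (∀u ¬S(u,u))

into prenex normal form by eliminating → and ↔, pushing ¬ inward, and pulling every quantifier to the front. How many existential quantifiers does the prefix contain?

2

Eliminate → and ↔ using ¬ and ∨.
  ¬(¬(∃p ∀w (S(p,w) ∨ ¬S(p,p))) ∨ (∀z ¬S(z,z))) ∨ ¬(∃p S(p,p)) ∧ (∀u ¬S(u,u))
Move each ¬ inward, flipping quantifiers it crosses:
  (∃p ∀w (S(p,w) ∨ ¬S(p,p))) ∧ (∃z S(z,z)) ∨ (∀p ¬S(p,p)) ∧ (∀u ¬S(u,u))
Give each quantifier a distinct variable: p↦y1.
  (∃p ∀w (S(p,w) ∨ ¬S(p,p))) ∧ (∃z S(z,z)) ∨ (∀y1 ¬S(y1,y1)) ∧ (∀u ¬S(u,u))
Finally move all quantifiers to the prefix:
  ∃p ∀w ∃z ∀y1 ∀u ((S(p,w) ∨ ¬S(p,p)) ∧ S(z,z) ∨ ¬S(y1,y1) ∧ ¬S(u,u))
The prefix is ∃p ∀w ∃z ∀y1 ∀u: 3 universal, 2 existential.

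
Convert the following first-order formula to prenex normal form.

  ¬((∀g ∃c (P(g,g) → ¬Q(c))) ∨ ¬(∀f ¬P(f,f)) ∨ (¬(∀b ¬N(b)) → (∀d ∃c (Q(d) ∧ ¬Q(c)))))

First replace A → B with ¬A ∨ B.
  ¬((∀g ∃c (¬P(g,g) ∨ ¬Q(c))) ∨ ¬(∀f ¬P(f,f)) ∨ ¬¬(∀b ¬N(b)) ∨ (∀d ∃c (Q(d) ∧ ¬Q(c))))
Push ¬ through the quantifiers and connectives to reach negation normal form:
  (∃g ∀c (P(g,g) ∧ Q(c))) ∧ (∀f ¬P(f,f)) ∧ (∃b N(b)) ∧ (∃d ∀c (¬Q(d) ∨ Q(c)))
Rename bound variables to avoid capture: c↦z1.
  (∃g ∀c (P(g,g) ∧ Q(c))) ∧ (∀f ¬P(f,f)) ∧ (∃b N(b)) ∧ (∃d ∀z1 (¬Q(d) ∨ Q(z1)))
Extract every quantifier outward, since the variables are now distinct and don't occur free across branches:
  ∃g ∀c ∀f ∃b ∃d ∀z1 (P(g,g) ∧ Q(c) ∧ ¬P(f,f) ∧ N(b) ∧ (¬Q(d) ∨ Q(z1)))

∃g ∀c ∀f ∃b ∃d ∀z1 (P(g,g) ∧ Q(c) ∧ ¬P(f,f) ∧ N(b) ∧ (¬Q(d) ∨ Q(z1)))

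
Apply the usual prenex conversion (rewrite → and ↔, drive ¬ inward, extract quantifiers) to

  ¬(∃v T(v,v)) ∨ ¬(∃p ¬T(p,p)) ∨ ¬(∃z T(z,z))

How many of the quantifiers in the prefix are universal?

3

Push ¬ through the quantifiers and connectives to reach negation normal form:
  (∀v ¬T(v,v)) ∨ (∀p T(p,p)) ∨ (∀z ¬T(z,z))
All bound variables are already distinct, so no renaming is needed.
Extract every quantifier outward, since the variables are now distinct and don't occur free across branches:
  ∀v ∀p ∀z (¬T(v,v) ∨ T(p,p) ∨ ¬T(z,z))
The prefix is ∀v ∀p ∀z: 3 universal, 0 existential.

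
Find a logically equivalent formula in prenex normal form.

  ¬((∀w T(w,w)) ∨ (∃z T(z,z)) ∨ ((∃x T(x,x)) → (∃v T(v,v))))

∃w ∀z ∃x ∀v (¬T(w,w) ∧ ¬T(z,z) ∧ T(x,x) ∧ ¬T(v,v))

Eliminate → and ↔ using ¬ and ∨.
  ¬((∀w T(w,w)) ∨ (∃z T(z,z)) ∨ ¬(∃x T(x,x)) ∨ (∃v T(v,v)))
Move each ¬ inward, flipping quantifiers it crosses:
  (∃w ¬T(w,w)) ∧ (∀z ¬T(z,z)) ∧ (∃x T(x,x)) ∧ (∀v ¬T(v,v))
Finally move all quantifiers to the prefix:
  ∃w ∀z ∃x ∀v (¬T(w,w) ∧ ¬T(z,z) ∧ T(x,x) ∧ ¬T(v,v))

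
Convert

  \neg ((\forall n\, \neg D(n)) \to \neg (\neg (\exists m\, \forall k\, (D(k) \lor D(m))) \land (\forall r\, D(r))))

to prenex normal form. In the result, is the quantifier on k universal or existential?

existential

Rewrite implications/biconditionals: A → B as ¬A ∨ B.
  \neg (\neg (\forall n\, \neg D(n)) \lor \neg (\neg (\exists m\, \forall k\, (D(k) \lor D(m))) \land (\forall r\, D(r))))
Drive negations inward (¬∀x A ≡ ∃x ¬A, ¬∃x A ≡ ∀x ¬A, De Morgan for ∧/∨):
  (\forall n\, \neg D(n)) \land (\forall m\, \exists k\, (\neg D(k) \land \neg D(m))) \land (\forall r\, D(r))
All bound variables are already distinct, so no renaming is needed.
Finally move all quantifiers to the prefix:
  \forall n\, \forall m\, \exists k\, \forall r\, (\neg D(n) \land \neg D(k) \land \neg D(m) \land D(r))
The quantifier \forall k sits under an odd number of negations (counting the antecedent side of each →), so it flips to \exists k.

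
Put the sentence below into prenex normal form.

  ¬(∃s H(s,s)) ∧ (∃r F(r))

Push ¬ through the quantifiers and connectives to reach negation normal form:
  (∀s ¬H(s,s)) ∧ (∃r F(r))
All bound variables are already distinct, so no renaming is needed.
Extract every quantifier outward, since the variables are now distinct and don't occur free across branches:
  ∀s ∃r (¬H(s,s) ∧ F(r))

∀s ∃r (¬H(s,s) ∧ F(r))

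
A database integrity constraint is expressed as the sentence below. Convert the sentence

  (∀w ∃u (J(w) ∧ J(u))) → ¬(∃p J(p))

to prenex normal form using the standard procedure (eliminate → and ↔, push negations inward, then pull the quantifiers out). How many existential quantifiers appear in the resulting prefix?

1

Eliminate → and ↔ using ¬ and ∨.
  ¬(∀w ∃u (J(w) ∧ J(u))) ∨ ¬(∃p J(p))
Move each ¬ inward, flipping quantifiers it crosses:
  (∃w ∀u (¬J(w) ∨ ¬J(u))) ∨ (∀p ¬J(p))
All bound variables are already distinct, so no renaming is needed.
Pull the quantifiers to the front (each side's bound variable is not free in the other side):
  ∃w ∀u ∀p (¬J(w) ∨ ¬J(u) ∨ ¬J(p))
The prefix is ∃w ∀u ∀p: 2 universal, 1 existential.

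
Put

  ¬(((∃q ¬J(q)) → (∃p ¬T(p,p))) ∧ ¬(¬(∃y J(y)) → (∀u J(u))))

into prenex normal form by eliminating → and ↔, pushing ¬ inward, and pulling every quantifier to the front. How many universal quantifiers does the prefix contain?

2

Eliminate → and ↔ using ¬ and ∨.
  ¬((¬(∃q ¬J(q)) ∨ (∃p ¬T(p,p))) ∧ ¬(¬¬(∃y J(y)) ∨ (∀u J(u))))
Push ¬ through the quantifiers and connectives to reach negation normal form:
  (∃q ¬J(q)) ∧ (∀p T(p,p)) ∨ (∃y J(y)) ∨ (∀u J(u))
All bound variables are already distinct, so no renaming is needed.
Extract every quantifier outward, since the variables are now distinct and don't occur free across branches:
  ∃q ∀p ∃y ∀u (¬J(q) ∧ T(p,p) ∨ J(y) ∨ J(u))
The prefix is ∃q ∀p ∃y ∀u: 2 universal, 2 existential.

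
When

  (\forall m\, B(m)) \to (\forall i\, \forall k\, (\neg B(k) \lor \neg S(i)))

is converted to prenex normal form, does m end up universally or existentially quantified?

Rewrite implications/biconditionals: A → B as ¬A ∨ B.
  \neg (\forall m\, B(m)) \lor (\forall i\, \forall k\, (\neg B(k) \lor \neg S(i)))
Push ¬ through the quantifiers and connectives to reach negation normal form:
  (\exists m\, \neg B(m)) \lor (\forall i\, \forall k\, (\neg B(k) \lor \neg S(i)))
All bound variables are already distinct, so no renaming is needed.
Extract every quantifier outward, since the variables are now distinct and don't occur free across branches:
  \exists m\, \forall i\, \forall k\, (\neg B(m) \lor \neg B(k) \lor \neg S(i))
The quantifier \forall m sits under an odd number of negations (counting the antecedent side of each →), so it flips to \exists m.

existential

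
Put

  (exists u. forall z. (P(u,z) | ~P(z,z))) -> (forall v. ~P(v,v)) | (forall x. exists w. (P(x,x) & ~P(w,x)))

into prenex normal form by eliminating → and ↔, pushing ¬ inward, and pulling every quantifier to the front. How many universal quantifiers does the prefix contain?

3

First replace A → B with ¬A ∨ B.
  ~(exists u. forall z. (P(u,z) | ~P(z,z))) | (forall v. ~P(v,v)) | (forall x. exists w. (P(x,x) & ~P(w,x)))
Drive negations inward (¬∀x A ≡ ∃x ¬A, ¬∃x A ≡ ∀x ¬A, De Morgan for ∧/∨):
  (forall u. exists z. (~P(u,z) & P(z,z))) | (forall v. ~P(v,v)) | (forall x. exists w. (P(x,x) & ~P(w,x)))
All bound variables are already distinct, so no renaming is needed.
Extract every quantifier outward, since the variables are now distinct and don't occur free across branches:
  forall u. exists z. forall v. forall x. exists w. (~P(u,z) & P(z,z) | ~P(v,v) | P(x,x) & ~P(w,x))
The prefix is forall u exists z forall v forall x exists w: 3 universal, 2 existential.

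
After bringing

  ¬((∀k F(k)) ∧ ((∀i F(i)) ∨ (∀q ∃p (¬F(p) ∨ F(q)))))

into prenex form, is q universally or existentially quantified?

Move each ¬ inward, flipping quantifiers it crosses:
  (∃k ¬F(k)) ∨ (∃i ¬F(i)) ∧ (∃q ∀p (F(p) ∧ ¬F(q)))
Finally move all quantifiers to the prefix:
  ∃k ∃i ∃q ∀p (¬F(k) ∨ ¬F(i) ∧ F(p) ∧ ¬F(q))
The quantifier ∀q sits under an odd number of negations, so it flips to ∃q.

existential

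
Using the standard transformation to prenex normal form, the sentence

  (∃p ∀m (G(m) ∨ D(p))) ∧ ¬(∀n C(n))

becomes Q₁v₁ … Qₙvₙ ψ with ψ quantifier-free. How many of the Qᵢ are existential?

2

Drive negations inward (¬∀x A ≡ ∃x ¬A, ¬∃x A ≡ ∀x ¬A, De Morgan for ∧/∨):
  (∃p ∀m (G(m) ∨ D(p))) ∧ (∃n ¬C(n))
All bound variables are already distinct, so no renaming is needed.
Finally move all quantifiers to the prefix:
  ∃p ∀m ∃n ((G(m) ∨ D(p)) ∧ ¬C(n))
The prefix is ∃p ∀m ∃n: 1 universal, 2 existential.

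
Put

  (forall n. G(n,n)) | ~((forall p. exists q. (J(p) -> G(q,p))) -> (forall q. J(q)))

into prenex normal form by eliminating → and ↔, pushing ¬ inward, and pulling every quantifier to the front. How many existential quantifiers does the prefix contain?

2

Eliminate → and ↔ using ¬ and ∨.
  (forall n. G(n,n)) | ~(~(forall p. exists q. (~J(p) | G(q,p))) | (forall q. J(q)))
Push ¬ through the quantifiers and connectives to reach negation normal form:
  (forall n. G(n,n)) | (forall p. exists q. (~J(p) | G(q,p))) & (exists q. ~J(q))
Give each quantifier a distinct variable: q↦b.
  (forall n. G(n,n)) | (forall p. exists q. (~J(p) | G(q,p))) & (exists b. ~J(b))
Finally move all quantifiers to the prefix:
  forall n. forall p. exists q. exists b. (G(n,n) | (~J(p) | G(q,p)) & ~J(b))
The prefix is forall n forall p exists q exists b: 2 universal, 2 existential.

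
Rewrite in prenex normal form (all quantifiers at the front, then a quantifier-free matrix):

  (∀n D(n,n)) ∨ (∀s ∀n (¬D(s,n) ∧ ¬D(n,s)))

Give each quantifier a distinct variable: n↦x1.
  (∀n D(n,n)) ∨ (∀s ∀x1 (¬D(s,x1) ∧ ¬D(x1,s)))
Finally move all quantifiers to the prefix:
  ∀n ∀s ∀x1 (D(n,n) ∨ ¬D(s,x1) ∧ ¬D(x1,s))

∀n ∀s ∀x1 (D(n,n) ∨ ¬D(s,x1) ∧ ¬D(x1,s))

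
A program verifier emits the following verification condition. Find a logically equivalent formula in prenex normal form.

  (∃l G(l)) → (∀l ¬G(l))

Eliminate → and ↔ using ¬ and ∨.
  ¬(∃l G(l)) ∨ (∀l ¬G(l))
Push ¬ through the quantifiers and connectives to reach negation normal form:
  (∀l ¬G(l)) ∨ (∀l ¬G(l))
Standardize variables apart so no two quantifiers bind the same name: l↦w.
  (∀l ¬G(l)) ∨ (∀w ¬G(w))
Extract every quantifier outward, since the variables are now distinct and don't occur free across branches:
  ∀l ∀w (¬G(l) ∨ ¬G(w))

∀l ∀w (¬G(l) ∨ ¬G(w))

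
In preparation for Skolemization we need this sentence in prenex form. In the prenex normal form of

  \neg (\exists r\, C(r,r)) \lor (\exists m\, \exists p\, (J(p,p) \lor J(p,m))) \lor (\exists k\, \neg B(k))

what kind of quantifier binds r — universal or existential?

universal

Move each ¬ inward, flipping quantifiers it crosses:
  (\forall r\, \neg C(r,r)) \lor (\exists m\, \exists p\, (J(p,p) \lor J(p,m))) \lor (\exists k\, \neg B(k))
All bound variables are already distinct, so no renaming is needed.
Finally move all quantifiers to the prefix:
  \forall r\, \exists m\, \exists p\, \exists k\, (\neg C(r,r) \lor J(p,p) \lor J(p,m) \lor \neg B(k))
The quantifier \exists r sits under an odd number of negations, so it flips to \forall r.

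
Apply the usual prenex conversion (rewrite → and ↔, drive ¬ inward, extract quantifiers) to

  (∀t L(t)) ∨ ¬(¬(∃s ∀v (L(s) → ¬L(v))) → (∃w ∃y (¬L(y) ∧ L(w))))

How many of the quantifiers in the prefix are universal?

First replace A → B with ¬A ∨ B.
  (∀t L(t)) ∨ ¬(¬¬(∃s ∀v (¬L(s) ∨ ¬L(v))) ∨ (∃w ∃y (¬L(y) ∧ L(w))))
Drive negations inward (¬∀x A ≡ ∃x ¬A, ¬∃x A ≡ ∀x ¬A, De Morgan for ∧/∨):
  (∀t L(t)) ∨ (∀s ∃v (L(s) ∧ L(v))) ∧ (∀w ∀y (L(y) ∨ ¬L(w)))
All bound variables are already distinct, so no renaming is needed.
Finally move all quantifiers to the prefix:
  ∀t ∀s ∃v ∀w ∀y (L(t) ∨ L(s) ∧ L(v) ∧ (L(y) ∨ ¬L(w)))
The prefix is ∀t ∀s ∃v ∀w ∀y: 4 universal, 1 existential.

4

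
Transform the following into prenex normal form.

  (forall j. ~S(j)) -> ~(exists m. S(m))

exists j. forall m. (S(j) | ~S(m))

Eliminate → and ↔ using ¬ and ∨.
  ~(forall j. ~S(j)) | ~(exists m. S(m))
Move each ¬ inward, flipping quantifiers it crosses:
  (exists j. S(j)) | (forall m. ~S(m))
All bound variables are already distinct, so no renaming is needed.
Pull the quantifiers to the front (each side's bound variable is not free in the other side):
  exists j. forall m. (S(j) | ~S(m))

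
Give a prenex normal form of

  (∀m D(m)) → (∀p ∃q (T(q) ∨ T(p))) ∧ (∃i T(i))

∃m ∀p ∃q ∃i (¬D(m) ∨ (T(q) ∨ T(p)) ∧ T(i))

Rewrite implications/biconditionals: A → B as ¬A ∨ B.
  ¬(∀m D(m)) ∨ (∀p ∃q (T(q) ∨ T(p))) ∧ (∃i T(i))
Drive negations inward (¬∀x A ≡ ∃x ¬A, ¬∃x A ≡ ∀x ¬A, De Morgan for ∧/∨):
  (∃m ¬D(m)) ∨ (∀p ∃q (T(q) ∨ T(p))) ∧ (∃i T(i))
Finally move all quantifiers to the prefix:
  ∃m ∀p ∃q ∃i (¬D(m) ∨ (T(q) ∨ T(p)) ∧ T(i))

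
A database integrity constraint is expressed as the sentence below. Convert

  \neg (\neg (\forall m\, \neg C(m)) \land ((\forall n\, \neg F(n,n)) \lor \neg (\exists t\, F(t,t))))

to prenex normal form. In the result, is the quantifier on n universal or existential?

Drive negations inward (¬∀x A ≡ ∃x ¬A, ¬∃x A ≡ ∀x ¬A, De Morgan for ∧/∨):
  (\forall m\, \neg C(m)) \lor (\exists n\, F(n,n)) \land (\exists t\, F(t,t))
All bound variables are already distinct, so no renaming is needed.
Finally move all quantifiers to the prefix:
  \forall m\, \exists n\, \exists t\, (\neg C(m) \lor F(n,n) \land F(t,t))
The quantifier \forall n sits under an odd number of negations, so it flips to \exists n.

existential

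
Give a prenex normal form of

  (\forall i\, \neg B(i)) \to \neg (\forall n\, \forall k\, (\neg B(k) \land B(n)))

Eliminate → and ↔ using ¬ and ∨.
  \neg (\forall i\, \neg B(i)) \lor \neg (\forall n\, \forall k\, (\neg B(k) \land B(n)))
Push ¬ through the quantifiers and connectives to reach negation normal form:
  (\exists i\, B(i)) \lor (\exists n\, \exists k\, (B(k) \lor \neg B(n)))
All bound variables are already distinct, so no renaming is needed.
Extract every quantifier outward, since the variables are now distinct and don't occur free across branches:
  \exists i\, \exists n\, \exists k\, (B(i) \lor B(k) \lor \neg B(n))

\exists i\, \exists n\, \exists k\, (B(i) \lor B(k) \lor \neg B(n))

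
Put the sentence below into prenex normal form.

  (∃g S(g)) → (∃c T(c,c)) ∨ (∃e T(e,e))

∀g ∃c ∃e (¬S(g) ∨ T(c,c) ∨ T(e,e))

First replace A → B with ¬A ∨ B.
  ¬(∃g S(g)) ∨ (∃c T(c,c)) ∨ (∃e T(e,e))
Drive negations inward (¬∀x A ≡ ∃x ¬A, ¬∃x A ≡ ∀x ¬A, De Morgan for ∧/∨):
  (∀g ¬S(g)) ∨ (∃c T(c,c)) ∨ (∃e T(e,e))
All bound variables are already distinct, so no renaming is needed.
Finally move all quantifiers to the prefix:
  ∀g ∃c ∃e (¬S(g) ∨ T(c,c) ∨ T(e,e))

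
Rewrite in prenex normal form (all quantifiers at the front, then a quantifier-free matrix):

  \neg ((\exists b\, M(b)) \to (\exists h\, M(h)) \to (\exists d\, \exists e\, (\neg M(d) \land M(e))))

\exists b\, \exists h\, \forall d\, \forall e\, (M(b) \land M(h) \land (M(d) \lor \neg M(e)))

Eliminate → and ↔ using ¬ and ∨.
  \neg (\neg (\exists b\, M(b)) \lor \neg (\exists h\, M(h)) \lor (\exists d\, \exists e\, (\neg M(d) \land M(e))))
Push ¬ through the quantifiers and connectives to reach negation normal form:
  (\exists b\, M(b)) \land (\exists h\, M(h)) \land (\forall d\, \forall e\, (M(d) \lor \neg M(e)))
Finally move all quantifiers to the prefix:
  \exists b\, \exists h\, \forall d\, \forall e\, (M(b) \land M(h) \land (M(d) \lor \neg M(e)))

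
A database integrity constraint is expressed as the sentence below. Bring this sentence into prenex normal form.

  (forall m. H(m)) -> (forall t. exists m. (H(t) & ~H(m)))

First replace A → B with ¬A ∨ B.
  ~(forall m. H(m)) | (forall t. exists m. (H(t) & ~H(m)))
Drive negations inward (¬∀x A ≡ ∃x ¬A, ¬∃x A ≡ ∀x ¬A, De Morgan for ∧/∨):
  (exists m. ~H(m)) | (forall t. exists m. (H(t) & ~H(m)))
Standardize variables apart so no two quantifiers bind the same name: m↦c.
  (exists m. ~H(m)) | (forall t. exists c. (H(t) & ~H(c)))
Pull the quantifiers to the front (each side's bound variable is not free in the other side):
  exists m. forall t. exists c. (~H(m) | H(t) & ~H(c))

exists m. forall t. exists c. (~H(m) | H(t) & ~H(c))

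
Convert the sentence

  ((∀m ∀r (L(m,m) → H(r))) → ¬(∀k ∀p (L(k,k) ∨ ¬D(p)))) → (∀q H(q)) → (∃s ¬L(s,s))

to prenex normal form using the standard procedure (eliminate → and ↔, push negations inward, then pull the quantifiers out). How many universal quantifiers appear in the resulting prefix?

First replace A → B with ¬A ∨ B.
  ¬(¬(∀m ∀r (¬L(m,m) ∨ H(r))) ∨ ¬(∀k ∀p (L(k,k) ∨ ¬D(p)))) ∨ ¬(∀q H(q)) ∨ (∃s ¬L(s,s))
Push ¬ through the quantifiers and connectives to reach negation normal form:
  (∀m ∀r (¬L(m,m) ∨ H(r))) ∧ (∀k ∀p (L(k,k) ∨ ¬D(p))) ∨ (∃q ¬H(q)) ∨ (∃s ¬L(s,s))
Finally move all quantifiers to the prefix:
  ∀m ∀r ∀k ∀p ∃q ∃s ((¬L(m,m) ∨ H(r)) ∧ (L(k,k) ∨ ¬D(p)) ∨ ¬H(q) ∨ ¬L(s,s))
The prefix is ∀m ∀r ∀k ∀p ∃q ∃s: 4 universal, 2 existential.

4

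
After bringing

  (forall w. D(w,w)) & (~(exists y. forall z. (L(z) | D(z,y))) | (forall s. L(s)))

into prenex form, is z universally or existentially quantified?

existential

Move each ¬ inward, flipping quantifiers it crosses:
  (forall w. D(w,w)) & ((forall y. exists z. (~L(z) & ~D(z,y))) | (forall s. L(s)))
All bound variables are already distinct, so no renaming is needed.
Finally move all quantifiers to the prefix:
  forall w. forall y. exists z. forall s. (D(w,w) & (~L(z) & ~D(z,y) | L(s)))
The quantifier forall z sits under an odd number of negations, so it flips to exists z.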